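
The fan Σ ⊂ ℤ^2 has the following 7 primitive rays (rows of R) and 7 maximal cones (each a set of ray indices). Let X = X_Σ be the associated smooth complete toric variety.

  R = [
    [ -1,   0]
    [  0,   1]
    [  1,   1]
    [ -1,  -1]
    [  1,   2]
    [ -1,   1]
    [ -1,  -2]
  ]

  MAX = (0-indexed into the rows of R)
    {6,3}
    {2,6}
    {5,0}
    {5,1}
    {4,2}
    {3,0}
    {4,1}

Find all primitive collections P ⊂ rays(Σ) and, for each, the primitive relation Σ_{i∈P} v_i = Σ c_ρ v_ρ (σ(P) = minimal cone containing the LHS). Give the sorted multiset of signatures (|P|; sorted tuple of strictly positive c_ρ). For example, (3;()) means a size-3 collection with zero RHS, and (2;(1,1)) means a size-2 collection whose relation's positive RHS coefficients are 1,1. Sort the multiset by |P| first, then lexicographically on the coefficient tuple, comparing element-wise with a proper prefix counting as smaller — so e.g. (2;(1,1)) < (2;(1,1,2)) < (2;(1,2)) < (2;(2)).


Minimal non-faces — 14 found among 7 rays, 7 max cones:

  P = {2,3}:  v_{2} + v_{3} = 0  ⇒ sig = (2;())
  P = {4,6}:  v_{4} + v_{6} = 0  ⇒ sig = (2;())
  P = {0,1}:  v_{0} + v_{1} = v_{5}  ⇒ sig = (2;(1))
  P = {0,2}:  v_{0} + v_{2} = v_{1}  ⇒ sig = (2;(1))
  P = {1,2}:  v_{1} + v_{2} = v_{4}  ⇒ sig = (2;(1))
  P = {1,3}:  v_{1} + v_{3} = v_{0}  ⇒ sig = (2;(1))
  P = {1,6}:  v_{1} + v_{6} = v_{3}  ⇒ sig = (2;(1))
  P = {3,4}:  v_{3} + v_{4} = v_{1}  ⇒ sig = (2;(1))
  P = {5,6}:  v_{5} + v_{6} = v_{0} + v_{3}  ⇒ sig = (2;(1,1))
  P = {0,4}:  v_{0} + v_{4} = 2·v_{1}  ⇒ sig = (2;(2))
  P = {0,6}:  v_{0} + v_{6} = 2·v_{3}  ⇒ sig = (2;(2))
  P = {2,5}:  v_{2} + v_{5} = 2·v_{1}  ⇒ sig = (2;(2))
  P = {3,5}:  v_{3} + v_{5} = 2·v_{0}  ⇒ sig = (2;(2))
  P = {4,5}:  v_{4} + v_{5} = 3·v_{1}  ⇒ sig = (2;(3))

Hence PRS(X_Σ) =
    (2;())
    (2;())
    (2;(1))
    (2;(1))
    (2;(1))
    (2;(1))
    (2;(1))
    (2;(1))
    (2;(1,1))
    (2;(2))
    (2;(2))
    (2;(2))
    (2;(2))
    (2;(3))


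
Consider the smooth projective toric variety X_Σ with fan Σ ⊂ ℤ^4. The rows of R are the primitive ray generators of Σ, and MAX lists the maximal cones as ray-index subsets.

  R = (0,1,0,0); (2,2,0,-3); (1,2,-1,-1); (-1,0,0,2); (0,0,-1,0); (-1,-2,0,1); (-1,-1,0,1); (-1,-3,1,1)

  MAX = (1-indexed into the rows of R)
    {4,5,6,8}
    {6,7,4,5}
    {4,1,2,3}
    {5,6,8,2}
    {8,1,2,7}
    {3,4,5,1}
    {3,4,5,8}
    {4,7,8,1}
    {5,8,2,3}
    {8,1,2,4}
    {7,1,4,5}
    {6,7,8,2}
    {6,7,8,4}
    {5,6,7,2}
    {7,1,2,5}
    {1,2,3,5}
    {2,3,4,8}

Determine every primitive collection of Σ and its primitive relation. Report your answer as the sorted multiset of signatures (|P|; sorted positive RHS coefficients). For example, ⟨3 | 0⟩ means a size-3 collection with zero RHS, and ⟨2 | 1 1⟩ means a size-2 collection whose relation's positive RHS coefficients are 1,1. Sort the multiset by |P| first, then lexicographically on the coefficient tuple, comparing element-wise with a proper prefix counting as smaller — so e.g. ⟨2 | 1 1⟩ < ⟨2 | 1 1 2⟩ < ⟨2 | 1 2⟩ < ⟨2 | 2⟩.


|primitive collections| = 9. Relations:

  P = {1,6}:  v_{1} + v_{6} = v_{7} — sig = ⟨2 | 1⟩
  P = {3,6}:  v_{3} + v_{6} = v_{5} — sig = ⟨2 | 1⟩
  P = {3,7}:  v_{3} + v_{7} = v_{1} + v_{5} — sig = ⟨2 | 1 1⟩
  P = {1,3,8}:  v_{1} + v_{3} + v_{8} = 0 — sig = ⟨3 | 0⟩
  P = {2,4,6}:  v_{2} + v_{4} + v_{6} = 0 — sig = ⟨3 | 0⟩
  P = {1,5,8}:  v_{1} + v_{5} + v_{8} = v_{6} — sig = ⟨3 | 1⟩
  P = {2,4,5}:  v_{2} + v_{4} + v_{5} = v_{3} — sig = ⟨3 | 1⟩
  P = {2,4,7}:  v_{2} + v_{4} + v_{7} = v_{1} — sig = ⟨3 | 1⟩
  P = {5,7,8}:  v_{5} + v_{7} + v_{8} = 2·v_{6} — sig = ⟨3 | 2⟩

Signatures (|P|; sorted positive RHS coefficients), sorted:
{ ⟨2 | 1⟩ ×2,  ⟨2 | 1 1⟩,  ⟨3 | 0⟩ ×2,  ⟨3 | 1⟩ ×3,  ⟨3 | 2⟩ }


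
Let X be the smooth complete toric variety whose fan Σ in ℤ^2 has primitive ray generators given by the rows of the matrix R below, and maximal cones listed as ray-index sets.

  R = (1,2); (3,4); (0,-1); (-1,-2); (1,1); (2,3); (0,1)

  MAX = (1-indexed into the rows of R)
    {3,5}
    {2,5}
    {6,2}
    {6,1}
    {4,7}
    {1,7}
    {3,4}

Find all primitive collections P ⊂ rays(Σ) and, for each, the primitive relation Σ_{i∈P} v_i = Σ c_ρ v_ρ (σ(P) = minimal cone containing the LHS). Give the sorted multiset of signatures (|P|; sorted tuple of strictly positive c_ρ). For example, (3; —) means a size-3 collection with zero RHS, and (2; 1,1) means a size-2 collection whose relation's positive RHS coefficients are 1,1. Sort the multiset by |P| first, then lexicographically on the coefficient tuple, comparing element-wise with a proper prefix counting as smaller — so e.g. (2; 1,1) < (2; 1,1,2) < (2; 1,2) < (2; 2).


14 minimal non-faces of Δ(Σ) (on 7 rays):

  • {1,4}:  v_{1} + v_{4} = 0 ; sig = (2; —)
  • {3,7}:  v_{3} + v_{7} = 0 ; sig = (2; —)
  • {1,3}:  v_{1} + v_{3} = v_{5} ; sig = (2; 1)
  • {1,5}:  v_{1} + v_{5} = v_{6} ; sig = (2; 1)
  • {4,5}:  v_{4} + v_{5} = v_{3} ; sig = (2; 1)
  • {4,6}:  v_{4} + v_{6} = v_{5} ; sig = (2; 1)
  • {5,6}:  v_{5} + v_{6} = v_{2} ; sig = (2; 1)
  • {5,7}:  v_{5} + v_{7} = v_{1} ; sig = (2; 1)
  • {2,7}:  v_{2} + v_{7} = v_{1} + v_{6} ; sig = (2; 1,1)
  • {1,2}:  v_{1} + v_{2} = 2·v_{6} ; sig = (2; 2)
  • {2,4}:  v_{2} + v_{4} = 2·v_{5} ; sig = (2; 2)
  • {3,6}:  v_{3} + v_{6} = 2·v_{5} ; sig = (2; 2)
  • {6,7}:  v_{6} + v_{7} = 2·v_{1} ; sig = (2; 2)
  • {2,3}:  v_{2} + v_{3} = 3·v_{5} ; sig = (2; 3)

Hence PRS(X_Σ) =
    |P|=2: 14 collections, coeffs (), (), (1), (1), (1), (1), (1), (1), (1,1), (2), (2), (2), (2), (3)


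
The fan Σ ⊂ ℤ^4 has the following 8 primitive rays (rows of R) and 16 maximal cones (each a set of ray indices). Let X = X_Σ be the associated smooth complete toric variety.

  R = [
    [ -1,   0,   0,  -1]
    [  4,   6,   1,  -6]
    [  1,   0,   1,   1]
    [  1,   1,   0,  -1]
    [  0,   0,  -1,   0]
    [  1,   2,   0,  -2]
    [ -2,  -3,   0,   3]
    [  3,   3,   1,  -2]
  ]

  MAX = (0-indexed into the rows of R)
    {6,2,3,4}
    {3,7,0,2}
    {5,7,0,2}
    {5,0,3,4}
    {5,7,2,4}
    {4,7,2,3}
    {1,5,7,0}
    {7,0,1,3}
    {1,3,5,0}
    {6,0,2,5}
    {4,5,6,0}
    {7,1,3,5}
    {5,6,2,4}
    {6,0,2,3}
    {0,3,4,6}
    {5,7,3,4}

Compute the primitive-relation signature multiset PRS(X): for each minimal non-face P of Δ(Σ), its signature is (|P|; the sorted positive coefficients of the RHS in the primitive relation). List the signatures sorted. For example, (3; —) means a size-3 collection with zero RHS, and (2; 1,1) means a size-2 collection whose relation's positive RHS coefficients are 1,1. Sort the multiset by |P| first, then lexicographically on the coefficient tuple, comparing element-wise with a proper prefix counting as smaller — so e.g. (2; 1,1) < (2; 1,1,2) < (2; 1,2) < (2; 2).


Minimal non-faces — 9 found among 8 rays, 16 max cones:

  {6,7}:  v_{6} + v_{7} = v_{2}  so sig = (2; 1)
  {1,6}:  v_{1} + v_{6} = v_{0} + v_{7}  so sig = (2; 1,1)
  {1,2}:  v_{1} + v_{2} = v_{0} + 2·v_{7}  so sig = (2; 1,2)
  {1,4}:  v_{1} + v_{4} = 2·v_{3} + 2·v_{5}  so sig = (2; 2,2)
  {0,2,4}:  v_{0} + v_{2} + v_{4} = 0  so sig = (3; —)
  {3,5,6}:  v_{3} + v_{5} + v_{6} = 0  so sig = (3; —)
  {2,3,5}:  v_{2} + v_{3} + v_{5} = v_{7}  so sig = (3; 1)
  {0,4,7}:  v_{0} + v_{4} + v_{7} = v_{3} + v_{5}  so sig = (3; 1,1)
  {0,3,5,7}:  v_{0} + v_{3} + v_{5} + v_{7} = v_{1}  so sig = (4; 1)

so the primitive-relation signature multiset is
[(2; 1), (2; 1,1), (2; 1,2), (2; 2,2), (3; —), (3; —), (3; 1), (3; 1,1), (4; 1)]


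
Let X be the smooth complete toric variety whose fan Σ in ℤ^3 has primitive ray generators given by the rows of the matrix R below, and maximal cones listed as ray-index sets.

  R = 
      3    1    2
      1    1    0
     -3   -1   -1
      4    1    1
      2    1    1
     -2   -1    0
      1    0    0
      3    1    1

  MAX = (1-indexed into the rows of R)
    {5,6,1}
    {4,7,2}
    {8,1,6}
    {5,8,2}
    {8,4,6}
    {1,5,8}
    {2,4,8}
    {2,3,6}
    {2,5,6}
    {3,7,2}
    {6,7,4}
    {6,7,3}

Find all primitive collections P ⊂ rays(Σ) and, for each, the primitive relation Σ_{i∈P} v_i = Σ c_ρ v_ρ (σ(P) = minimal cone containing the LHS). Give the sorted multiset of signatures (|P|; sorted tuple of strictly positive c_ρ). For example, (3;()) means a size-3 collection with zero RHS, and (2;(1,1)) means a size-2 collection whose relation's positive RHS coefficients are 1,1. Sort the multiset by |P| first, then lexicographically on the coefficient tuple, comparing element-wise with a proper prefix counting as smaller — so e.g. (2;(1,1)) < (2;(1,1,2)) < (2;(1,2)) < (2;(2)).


Primitive collections (14):

  P = {3,8}:  v_{3} + v_{8} = 0 ; sig = (2;())
  P = {3,4}:  v_{3} + v_{4} = v_{7} ; sig = (2;(1))
  P = {5,7}:  v_{5} + v_{7} = v_{8} ; sig = (2;(1))
  P = {7,8}:  v_{7} + v_{8} = v_{4} ; sig = (2;(1))
  P = {1,3}:  v_{1} + v_{3} = v_{5} + v_{6} ; sig = (2;(1,1))
  P = {3,5}:  v_{3} + v_{5} = v_{2} + v_{6} ; sig = (2;(1,1))
  P = {1,7}:  v_{1} + v_{7} = v_{6} + 2·v_{8} ; sig = (2;(1,2))
  P = {1,4}:  v_{1} + v_{4} = v_{6} + 3·v_{8} ; sig = (2;(1,3))
  P = {1,2}:  v_{1} + v_{2} = 2·v_{5} ; sig = (2;(2))
  P = {4,5}:  v_{4} + v_{5} = 2·v_{8} ; sig = (2;(2))
  P = {2,6,7}:  v_{2} + v_{6} + v_{7} = 0 ; sig = (3;())
  P = {2,4,6}:  v_{2} + v_{4} + v_{6} = v_{8} ; sig = (3;(1))
  P = {2,6,8}:  v_{2} + v_{6} + v_{8} = v_{5} ; sig = (3;(1))
  P = {5,6,8}:  v_{5} + v_{6} + v_{8} = v_{1} ; sig = (3;(1))

Hence PRS(X_Σ) =
{ (2;()),  (2;(1)) ×3,  (2;(1,1)) ×2,  (2;(1,2)),  (2;(1,3)),  (2;(2)) ×2,  (3;()),  (3;(1)) ×3 }


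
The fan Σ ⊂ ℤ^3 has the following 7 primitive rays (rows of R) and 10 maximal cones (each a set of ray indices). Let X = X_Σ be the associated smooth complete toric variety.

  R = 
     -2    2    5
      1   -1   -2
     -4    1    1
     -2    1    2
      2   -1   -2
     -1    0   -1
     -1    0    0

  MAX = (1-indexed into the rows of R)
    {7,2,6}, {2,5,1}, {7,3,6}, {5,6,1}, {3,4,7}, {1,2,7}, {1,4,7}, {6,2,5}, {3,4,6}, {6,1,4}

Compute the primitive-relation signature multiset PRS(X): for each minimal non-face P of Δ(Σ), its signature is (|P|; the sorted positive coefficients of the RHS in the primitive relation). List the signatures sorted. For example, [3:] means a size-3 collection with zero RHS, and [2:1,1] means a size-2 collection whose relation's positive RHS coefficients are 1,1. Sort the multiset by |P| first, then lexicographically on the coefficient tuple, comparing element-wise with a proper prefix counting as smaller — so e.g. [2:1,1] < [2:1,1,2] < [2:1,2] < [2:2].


Σ has 9 primitive collections:

  P={4,5}:  v_{4} + v_{5} = 0 ; sig = [2:]
  P={2,4}:  v_{2} + v_{4} = v_{7} ; sig = [2:1]
  P={5,7}:  v_{5} + v_{7} = v_{2} ; sig = [2:1]
  P={3,5}:  v_{3} + v_{5} = v_{6} + v_{7} ; sig = [2:1,1]
  P={2,3}:  v_{2} + v_{3} = v_{6} + 2·v_{7} ; sig = [2:1,2]
  P={1,3}:  v_{1} + v_{3} = 3·v_{4} ; sig = [2:3]
  P={1,2,6}:  v_{1} + v_{2} + v_{6} = v_{4} ; sig = [3:1]
  P={4,6,7}:  v_{4} + v_{6} + v_{7} = v_{3} ; sig = [3:1]
  P={1,6,7}:  v_{1} + v_{6} + v_{7} = 2·v_{4} ; sig = [3:2]

Signatures (|P|; sorted positive RHS coefficients), sorted:
{ [2:],  [2:1] ×2,  [2:1,1],  [2:1,2],  [2:3],  [3:1] ×2,  [3:2] }


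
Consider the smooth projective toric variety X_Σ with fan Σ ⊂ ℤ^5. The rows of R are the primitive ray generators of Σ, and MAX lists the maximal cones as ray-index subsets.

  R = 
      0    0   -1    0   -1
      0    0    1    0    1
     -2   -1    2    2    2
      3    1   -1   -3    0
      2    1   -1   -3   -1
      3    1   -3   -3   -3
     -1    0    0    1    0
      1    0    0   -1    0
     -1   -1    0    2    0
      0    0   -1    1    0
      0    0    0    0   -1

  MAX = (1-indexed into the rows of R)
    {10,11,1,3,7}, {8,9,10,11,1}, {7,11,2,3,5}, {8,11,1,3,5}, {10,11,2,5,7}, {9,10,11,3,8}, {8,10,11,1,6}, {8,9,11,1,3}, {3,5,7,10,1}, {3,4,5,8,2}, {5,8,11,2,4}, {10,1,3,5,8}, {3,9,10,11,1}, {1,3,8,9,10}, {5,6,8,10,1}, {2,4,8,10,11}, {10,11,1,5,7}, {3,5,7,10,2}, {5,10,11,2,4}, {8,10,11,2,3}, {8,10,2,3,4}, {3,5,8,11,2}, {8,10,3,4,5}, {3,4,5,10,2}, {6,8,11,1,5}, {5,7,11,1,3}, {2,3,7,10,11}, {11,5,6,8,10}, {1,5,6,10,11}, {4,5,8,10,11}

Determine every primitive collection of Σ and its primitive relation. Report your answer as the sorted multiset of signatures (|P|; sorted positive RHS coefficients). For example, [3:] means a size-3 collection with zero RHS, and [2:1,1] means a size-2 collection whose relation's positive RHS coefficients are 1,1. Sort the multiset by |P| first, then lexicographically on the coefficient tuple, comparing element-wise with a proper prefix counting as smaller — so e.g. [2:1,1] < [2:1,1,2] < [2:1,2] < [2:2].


18 minimal non-faces of Δ(Σ) (on 11 rays):

  {1,2}:  v_{1} + v_{2} = 0 ; sig = [2:]
  {7,8}:  v_{7} + v_{8} = 0 ; sig = [2:]
  {3,6}:  v_{3} + v_{6} = v_{1} + v_{8} ; sig = [2:1,1]
  {5,9}:  v_{5} + v_{9} = v_{1} + v_{8} ; sig = [2:1,1]
  {1,4}:  v_{1} + v_{4} = v_{5} + v_{8} + v_{10} ; sig = [2:1,1,1]
  {4,7}:  v_{4} + v_{7} = v_{2} + v_{5} + v_{10} ; sig = [2:1,1,1]
  {2,6}:  v_{2} + v_{6} = v_{5} + v_{8} + v_{10} + v_{11} ; sig = [2:1,1,1,1]
  {2,9}:  v_{2} + v_{9} = v_{3} + v_{8} + v_{10} + v_{11} ; sig = [2:1,1,1,1]
  {6,7}:  v_{6} + v_{7} = v_{1} + v_{5} + v_{10} + v_{11} ; sig = [2:1,1,1,1]
  {7,9}:  v_{7} + v_{9} = v_{1} + v_{3} + v_{10} + v_{11} ; sig = [2:1,1,1,1]
  {6,9}:  v_{6} + v_{9} = 2·v_{1} + 2·v_{8} + v_{10} + v_{11} ; sig = [2:1,1,2,2]
  {4,9}:  v_{4} + v_{9} = 2·v_{8} + v_{10} ; sig = [2:1,2]
  {4,6}:  v_{4} + v_{6} = 2·v_{5} + 2·v_{8} + 2·v_{10} + v_{11} ; sig = [2:1,2,2,2]
  {3,4,11}:  v_{3} + v_{4} + v_{11} = v_{2} + v_{8} ; sig = [3:1,1]
  {3,5,10,11}:  v_{3} + v_{5} + v_{10} + v_{11} = 0 ; sig = [4:]
  {2,5,8,10}:  v_{2} + v_{5} + v_{8} + v_{10} = v_{4} ; sig = [4:1]
  {1,3,8,10,11}:  v_{1} + v_{3} + v_{8} + v_{10} + v_{11} = v_{9} ; sig = [5:1]
  {1,5,8,10,11}:  v_{1} + v_{5} + v_{8} + v_{10} + v_{11} = v_{6} ; sig = [5:1]

Sorted signature multiset PRS(X):
[[2:], [2:], [2:1,1], [2:1,1], [2:1,1,1], [2:1,1,1], [2:1,1,1,1], [2:1,1,1,1], [2:1,1,1,1], [2:1,1,1,1], [2:1,1,2,2], [2:1,2], [2:1,2,2,2], [3:1,1], [4:], [4:1], [5:1], [5:1]]


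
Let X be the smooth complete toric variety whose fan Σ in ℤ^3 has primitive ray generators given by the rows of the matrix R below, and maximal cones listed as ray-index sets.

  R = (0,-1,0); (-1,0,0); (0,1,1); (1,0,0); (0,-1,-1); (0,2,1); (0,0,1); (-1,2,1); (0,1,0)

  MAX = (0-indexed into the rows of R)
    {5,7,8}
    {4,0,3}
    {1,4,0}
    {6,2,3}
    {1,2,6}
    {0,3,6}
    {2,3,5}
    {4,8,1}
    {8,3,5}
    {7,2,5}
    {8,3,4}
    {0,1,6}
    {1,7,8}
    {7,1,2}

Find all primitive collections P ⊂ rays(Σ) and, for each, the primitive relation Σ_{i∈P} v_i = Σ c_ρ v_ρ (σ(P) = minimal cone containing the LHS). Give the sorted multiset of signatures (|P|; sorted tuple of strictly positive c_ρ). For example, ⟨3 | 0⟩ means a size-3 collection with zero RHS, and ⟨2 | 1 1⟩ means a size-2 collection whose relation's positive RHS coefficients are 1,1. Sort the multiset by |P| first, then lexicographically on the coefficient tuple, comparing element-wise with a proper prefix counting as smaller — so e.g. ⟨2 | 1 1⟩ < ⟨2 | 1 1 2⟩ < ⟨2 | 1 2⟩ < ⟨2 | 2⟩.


Σ has 15 primitive collections:

  {0,8}:  v_{0} + v_{8} = 0 — sig = ⟨2 | 0⟩
  {1,3}:  v_{1} + v_{3} = 0 — sig = ⟨2 | 0⟩
  {2,4}:  v_{2} + v_{4} = 0 — sig = ⟨2 | 0⟩
  {0,2}:  v_{0} + v_{2} = v_{6} — sig = ⟨2 | 1⟩
  {0,5}:  v_{0} + v_{5} = v_{2} — sig = ⟨2 | 1⟩
  {1,5}:  v_{1} + v_{5} = v_{7} — sig = ⟨2 | 1⟩
  {2,8}:  v_{2} + v_{8} = v_{5} — sig = ⟨2 | 1⟩
  {3,7}:  v_{3} + v_{7} = v_{5} — sig = ⟨2 | 1⟩
  {4,5}:  v_{4} + v_{5} = v_{8} — sig = ⟨2 | 1⟩
  {4,6}:  v_{4} + v_{6} = v_{0} — sig = ⟨2 | 1⟩
  {6,8}:  v_{6} + v_{8} = v_{2} — sig = ⟨2 | 1⟩
  {0,7}:  v_{0} + v_{7} = v_{1} + v_{2} — sig = ⟨2 | 1 1⟩
  {4,7}:  v_{4} + v_{7} = v_{1} + v_{8} — sig = ⟨2 | 1 1⟩
  {6,7}:  v_{6} + v_{7} = v_{1} + 2·v_{2} — sig = ⟨2 | 1 2⟩
  {5,6}:  v_{5} + v_{6} = 2·v_{2} — sig = ⟨2 | 2⟩

Sorted signature multiset PRS(X):
    |P|=2: 15 collections, coeffs (), (), (), (1), (1), (1), (1), (1), (1), (1), (1), (1,1), (1,1), (1,2), (2)


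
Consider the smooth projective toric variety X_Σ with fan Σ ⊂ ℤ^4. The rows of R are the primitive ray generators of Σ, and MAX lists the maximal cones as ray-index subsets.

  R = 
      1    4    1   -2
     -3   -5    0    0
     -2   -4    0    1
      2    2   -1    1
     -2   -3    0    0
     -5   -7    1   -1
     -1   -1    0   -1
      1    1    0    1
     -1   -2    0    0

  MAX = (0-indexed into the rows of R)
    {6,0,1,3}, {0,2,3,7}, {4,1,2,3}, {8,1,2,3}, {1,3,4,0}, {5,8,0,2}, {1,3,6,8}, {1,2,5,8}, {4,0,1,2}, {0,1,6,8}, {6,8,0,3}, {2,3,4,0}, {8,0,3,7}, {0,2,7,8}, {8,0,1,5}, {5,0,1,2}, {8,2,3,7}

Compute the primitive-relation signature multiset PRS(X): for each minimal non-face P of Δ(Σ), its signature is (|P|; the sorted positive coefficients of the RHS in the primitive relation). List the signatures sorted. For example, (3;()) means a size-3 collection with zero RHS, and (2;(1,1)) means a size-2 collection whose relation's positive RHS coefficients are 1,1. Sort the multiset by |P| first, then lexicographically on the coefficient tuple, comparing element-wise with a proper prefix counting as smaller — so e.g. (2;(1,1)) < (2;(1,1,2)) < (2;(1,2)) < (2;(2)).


14 collections generate NE(X_Σ); each relation:

  P = {6,7}:  v_{6} + v_{7} = 0 — sig = (2;())
  P = {1,7}:  v_{1} + v_{7} = v_{2} — sig = (2;(1))
  P = {2,6}:  v_{2} + v_{6} = v_{1} — sig = (2;(1))
  P = {3,5}:  v_{3} + v_{5} = v_{1} — sig = (2;(1))
  P = {4,8}:  v_{4} + v_{8} = v_{1} — sig = (2;(1))
  P = {4,5}:  v_{4} + v_{5} = v_{0} + 2·v_{1} + v_{2} — sig = (2;(1,1,2))
  P = {4,6}:  v_{4} + v_{6} = v_{0} + 2·v_{1} + v_{3} — sig = (2;(1,1,2))
  P = {4,7}:  v_{4} + v_{7} = v_{0} + 2·v_{2} + v_{3} — sig = (2;(1,1,2))
  P = {5,6}:  v_{5} + v_{6} = v_{0} + 2·v_{1} + v_{8} — sig = (2;(1,1,2))
  P = {5,7}:  v_{5} + v_{7} = v_{0} + 2·v_{2} + v_{8} — sig = (2;(1,1,2))
  P = {0,2,3,8}:  v_{0} + v_{2} + v_{3} + v_{8} = 0 — sig = (4;())
  P = {0,1,2,3}:  v_{0} + v_{1} + v_{2} + v_{3} = v_{4} — sig = (4;(1))
  P = {0,1,2,8}:  v_{0} + v_{1} + v_{2} + v_{8} = v_{5} — sig = (4;(1))
  P = {0,1,3,8}:  v_{0} + v_{1} + v_{3} + v_{8} = v_{6} — sig = (4;(1))

Hence PRS(X_Σ) =
[(2;()), (2;(1)), (2;(1)), (2;(1)), (2;(1)), (2;(1,1,2)), (2;(1,1,2)), (2;(1,1,2)), (2;(1,1,2)), (2;(1,1,2)), (4;()), (4;(1)), (4;(1)), (4;(1))]


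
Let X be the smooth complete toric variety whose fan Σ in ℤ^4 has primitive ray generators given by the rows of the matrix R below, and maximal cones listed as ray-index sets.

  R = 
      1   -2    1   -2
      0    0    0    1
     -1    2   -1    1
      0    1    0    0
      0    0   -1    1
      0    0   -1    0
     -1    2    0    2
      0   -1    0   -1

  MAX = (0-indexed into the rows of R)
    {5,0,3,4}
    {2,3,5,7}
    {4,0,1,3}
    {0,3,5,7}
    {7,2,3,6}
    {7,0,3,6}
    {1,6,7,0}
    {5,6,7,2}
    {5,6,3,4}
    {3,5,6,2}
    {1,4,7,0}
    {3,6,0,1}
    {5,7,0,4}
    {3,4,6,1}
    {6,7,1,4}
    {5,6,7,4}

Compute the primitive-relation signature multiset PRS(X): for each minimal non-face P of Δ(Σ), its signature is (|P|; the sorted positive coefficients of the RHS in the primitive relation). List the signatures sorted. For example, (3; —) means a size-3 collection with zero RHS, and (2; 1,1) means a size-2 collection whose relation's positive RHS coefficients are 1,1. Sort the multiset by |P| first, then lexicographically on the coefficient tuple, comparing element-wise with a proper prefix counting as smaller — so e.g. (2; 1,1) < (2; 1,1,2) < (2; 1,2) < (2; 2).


9 minimal non-faces of Δ(Σ) (on 8 rays):

  P={1,5}:  v_{1} + v_{5} = v_{4}  so sig = (2; 1)
  P={0,2}:  v_{0} + v_{2} = v_{3} + v_{7}  so sig = (2; 1,1)
  P={1,2}:  v_{1} + v_{2} = v_{5} + v_{6}  so sig = (2; 1,1)
  P={2,4}:  v_{2} + v_{4} = 2·v_{5} + v_{6}  so sig = (2; 1,2)
  P={0,5,6}:  v_{0} + v_{5} + v_{6} = 0  so sig = (3; —)
  P={1,3,7}:  v_{1} + v_{3} + v_{7} = 0  so sig = (3; —)
  P={0,4,6}:  v_{0} + v_{4} + v_{6} = v_{1}  so sig = (3; 1)
  P={3,4,7}:  v_{3} + v_{4} + v_{7} = v_{5}  so sig = (3; 1)
  P={3,5,6,7}:  v_{3} + v_{5} + v_{6} + v_{7} = v_{2}  so sig = (4; 1)

Sorted signature multiset PRS(X):
[(2; 1), (2; 1,1), (2; 1,1), (2; 1,2), (3; —), (3; —), (3; 1), (3; 1), (4; 1)]


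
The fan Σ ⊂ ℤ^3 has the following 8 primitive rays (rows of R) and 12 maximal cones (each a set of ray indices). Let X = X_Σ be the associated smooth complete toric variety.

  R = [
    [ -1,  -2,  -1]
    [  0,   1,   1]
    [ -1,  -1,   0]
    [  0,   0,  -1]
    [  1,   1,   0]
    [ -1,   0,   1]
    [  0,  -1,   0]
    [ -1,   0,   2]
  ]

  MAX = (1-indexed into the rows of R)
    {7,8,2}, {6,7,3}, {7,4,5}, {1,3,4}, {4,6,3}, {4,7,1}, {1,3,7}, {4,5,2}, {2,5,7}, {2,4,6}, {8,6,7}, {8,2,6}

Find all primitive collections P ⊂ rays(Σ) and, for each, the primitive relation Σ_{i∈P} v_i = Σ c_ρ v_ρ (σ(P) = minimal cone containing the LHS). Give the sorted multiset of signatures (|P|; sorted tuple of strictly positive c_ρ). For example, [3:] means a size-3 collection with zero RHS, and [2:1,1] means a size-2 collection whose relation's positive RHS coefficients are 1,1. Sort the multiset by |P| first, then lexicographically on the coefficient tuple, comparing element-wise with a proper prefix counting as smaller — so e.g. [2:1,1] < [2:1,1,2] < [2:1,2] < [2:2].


|primitive collections| = 14. Relations:

  P={3,5}:  v_{3} + v_{5} = 0  ⇒ sig = [2:]
  P={1,2}:  v_{1} + v_{2} = v_{3}  ⇒ sig = [2:1]
  P={2,3}:  v_{2} + v_{3} = v_{6}  ⇒ sig = [2:1]
  P={4,8}:  v_{4} + v_{8} = v_{6}  ⇒ sig = [2:1]
  P={5,6}:  v_{5} + v_{6} = v_{2}  ⇒ sig = [2:1]
  P={1,5}:  v_{1} + v_{5} = v_{4} + v_{7}  ⇒ sig = [2:1,1]
  P={1,8}:  v_{1} + v_{8} = v_{3} + v_{6} + v_{7}  ⇒ sig = [2:1,1,1]
  P={3,8}:  v_{3} + v_{8} = 2·v_{6} + v_{7}  ⇒ sig = [2:1,2]
  P={5,8}:  v_{5} + v_{8} = 2·v_{2} + v_{7}  ⇒ sig = [2:1,2]
  P={1,6}:  v_{1} + v_{6} = 2·v_{3}  ⇒ sig = [2:2]
  P={2,4,7}:  v_{2} + v_{4} + v_{7} = 0  ⇒ sig = [3:]
  P={2,6,7}:  v_{2} + v_{6} + v_{7} = v_{8}  ⇒ sig = [3:1]
  P={3,4,7}:  v_{3} + v_{4} + v_{7} = v_{1}  ⇒ sig = [3:1]
  P={4,6,7}:  v_{4} + v_{6} + v_{7} = v_{3}  ⇒ sig = [3:1]

Hence PRS(X_Σ) =
[[2:], [2:1], [2:1], [2:1], [2:1], [2:1,1], [2:1,1,1], [2:1,2], [2:1,2], [2:2], [3:], [3:1], [3:1], [3:1]]


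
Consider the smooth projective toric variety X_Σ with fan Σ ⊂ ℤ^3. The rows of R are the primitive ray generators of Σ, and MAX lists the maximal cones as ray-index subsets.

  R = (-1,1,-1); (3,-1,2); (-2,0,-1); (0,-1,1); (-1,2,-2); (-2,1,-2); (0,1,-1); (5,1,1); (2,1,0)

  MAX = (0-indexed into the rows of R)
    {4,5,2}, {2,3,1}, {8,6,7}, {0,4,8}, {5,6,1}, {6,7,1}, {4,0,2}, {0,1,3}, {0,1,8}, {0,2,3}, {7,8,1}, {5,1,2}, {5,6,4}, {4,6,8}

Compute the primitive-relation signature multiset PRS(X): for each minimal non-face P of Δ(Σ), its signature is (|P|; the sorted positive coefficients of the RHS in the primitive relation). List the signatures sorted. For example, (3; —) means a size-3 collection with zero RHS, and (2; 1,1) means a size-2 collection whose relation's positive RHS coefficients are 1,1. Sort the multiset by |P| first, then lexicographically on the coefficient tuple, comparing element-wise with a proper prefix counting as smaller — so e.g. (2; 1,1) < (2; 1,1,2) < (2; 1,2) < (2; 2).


Minimal non-faces — 17 found among 9 rays, 14 max cones:

  • {3,6}:  v_{3} + v_{6} = 0  →  sig = (2; —)
  • {0,6}:  v_{0} + v_{6} = v_{4}  →  sig = (2; 1)
  • {1,4}:  v_{1} + v_{4} = v_{8}  →  sig = (2; 1)
  • {2,6}:  v_{2} + v_{6} = v_{5}  →  sig = (2; 1)
  • {2,8}:  v_{2} + v_{8} = v_{6}  →  sig = (2; 1)
  • {3,4}:  v_{3} + v_{4} = v_{0}  →  sig = (2; 1)
  • {3,5}:  v_{3} + v_{5} = v_{2}  →  sig = (2; 1)
  • {0,5}:  v_{0} + v_{5} = v_{2} + v_{4}  →  sig = (2; 1,1)
  • {3,7}:  v_{3} + v_{7} = v_{1} + v_{8}  →  sig = (2; 1,1)
  • {3,8}:  v_{3} + v_{8} = v_{0} + v_{1}  →  sig = (2; 1,1)
  • {2,7}:  v_{2} + v_{7} = v_{1} + 2·v_{6}  →  sig = (2; 1,2)
  • {4,7}:  v_{4} + v_{7} = v_{6} + 2·v_{8}  →  sig = (2; 1,2)
  • {5,7}:  v_{5} + v_{7} = v_{1} + 3·v_{6}  →  sig = (2; 1,3)
  • {0,7}:  v_{0} + v_{7} = 2·v_{8}  →  sig = (2; 2)
  • {5,8}:  v_{5} + v_{8} = 2·v_{6}  →  sig = (2; 2)
  • {0,1,2}:  v_{0} + v_{1} + v_{2} = 0  →  sig = (3; —)
  • {1,6,8}:  v_{1} + v_{6} + v_{8} = v_{7}  →  sig = (3; 1)

Signatures (|P|; sorted positive RHS coefficients), sorted:
[(2; —), (2; 1), (2; 1), (2; 1), (2; 1), (2; 1), (2; 1), (2; 1,1), (2; 1,1), (2; 1,1), (2; 1,2), (2; 1,2), (2; 1,3), (2; 2), (2; 2), (3; —), (3; 1)]


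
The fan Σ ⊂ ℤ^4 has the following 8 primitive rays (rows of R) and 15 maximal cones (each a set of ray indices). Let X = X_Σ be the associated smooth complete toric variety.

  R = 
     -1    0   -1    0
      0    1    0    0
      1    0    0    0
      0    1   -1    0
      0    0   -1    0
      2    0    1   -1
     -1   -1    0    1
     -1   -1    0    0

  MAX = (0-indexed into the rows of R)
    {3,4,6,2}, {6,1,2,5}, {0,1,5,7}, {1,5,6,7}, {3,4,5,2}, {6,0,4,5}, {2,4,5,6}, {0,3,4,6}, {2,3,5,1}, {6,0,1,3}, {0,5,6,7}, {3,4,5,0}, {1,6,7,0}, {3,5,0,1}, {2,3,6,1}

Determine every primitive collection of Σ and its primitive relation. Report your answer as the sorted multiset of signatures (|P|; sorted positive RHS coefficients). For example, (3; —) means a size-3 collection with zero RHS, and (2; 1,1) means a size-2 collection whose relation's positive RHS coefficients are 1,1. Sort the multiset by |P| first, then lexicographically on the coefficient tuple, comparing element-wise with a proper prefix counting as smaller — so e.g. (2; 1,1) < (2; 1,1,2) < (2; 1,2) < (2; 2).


The 7 primitive collections of Σ (r=8, n=4):

  P = {0,2}:  v_{0} + v_{2} = v_{4}  ⇒ sig = (2; 1)
  P = {1,4}:  v_{1} + v_{4} = v_{3}  ⇒ sig = (2; 1)
  P = {3,7}:  v_{3} + v_{7} = v_{0}  ⇒ sig = (2; 1)
  P = {2,7}:  v_{2} + v_{7} = v_{0} + v_{5} + v_{6}  ⇒ sig = (2; 1,1,1)
  P = {4,7}:  v_{4} + v_{7} = 2·v_{0} + v_{5} + v_{6}  ⇒ sig = (2; 1,1,2)
  P = {3,5,6}:  v_{3} + v_{5} + v_{6} = v_{2}  ⇒ sig = (3; 1)
  P = {0,1,5,6}:  v_{0} + v_{1} + v_{5} + v_{6} = 0  ⇒ sig = (4; —)

so the primitive-relation signature multiset is
{ (2; 1) ×3,  (2; 1,1,1),  (2; 1,1,2),  (3; 1),  (4; —) }


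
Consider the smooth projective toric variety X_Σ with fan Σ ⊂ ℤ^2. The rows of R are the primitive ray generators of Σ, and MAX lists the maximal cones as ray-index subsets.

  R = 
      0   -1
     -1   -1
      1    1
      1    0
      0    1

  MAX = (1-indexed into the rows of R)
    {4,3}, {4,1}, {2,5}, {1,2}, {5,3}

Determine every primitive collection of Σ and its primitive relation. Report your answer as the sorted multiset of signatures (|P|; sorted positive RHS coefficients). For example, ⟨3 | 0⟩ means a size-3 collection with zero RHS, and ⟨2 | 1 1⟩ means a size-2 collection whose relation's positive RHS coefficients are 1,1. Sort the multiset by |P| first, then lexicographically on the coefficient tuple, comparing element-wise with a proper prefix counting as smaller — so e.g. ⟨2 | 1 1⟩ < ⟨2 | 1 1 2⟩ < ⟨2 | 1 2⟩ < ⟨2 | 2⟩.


5 minimal non-faces of Δ(Σ) (on 5 rays):

  P = {1,5}:  v_{1} + v_{5} = 0  →  sig = ⟨2 | 0⟩
  P = {2,3}:  v_{2} + v_{3} = 0  →  sig = ⟨2 | 0⟩
  P = {1,3}:  v_{1} + v_{3} = v_{4}  →  sig = ⟨2 | 1⟩
  P = {2,4}:  v_{2} + v_{4} = v_{1}  →  sig = ⟨2 | 1⟩
  P = {4,5}:  v_{4} + v_{5} = v_{3}  →  sig = ⟨2 | 1⟩

so the primitive-relation signature multiset is
[⟨2 | 0⟩, ⟨2 | 0⟩, ⟨2 | 1⟩, ⟨2 | 1⟩, ⟨2 | 1⟩]


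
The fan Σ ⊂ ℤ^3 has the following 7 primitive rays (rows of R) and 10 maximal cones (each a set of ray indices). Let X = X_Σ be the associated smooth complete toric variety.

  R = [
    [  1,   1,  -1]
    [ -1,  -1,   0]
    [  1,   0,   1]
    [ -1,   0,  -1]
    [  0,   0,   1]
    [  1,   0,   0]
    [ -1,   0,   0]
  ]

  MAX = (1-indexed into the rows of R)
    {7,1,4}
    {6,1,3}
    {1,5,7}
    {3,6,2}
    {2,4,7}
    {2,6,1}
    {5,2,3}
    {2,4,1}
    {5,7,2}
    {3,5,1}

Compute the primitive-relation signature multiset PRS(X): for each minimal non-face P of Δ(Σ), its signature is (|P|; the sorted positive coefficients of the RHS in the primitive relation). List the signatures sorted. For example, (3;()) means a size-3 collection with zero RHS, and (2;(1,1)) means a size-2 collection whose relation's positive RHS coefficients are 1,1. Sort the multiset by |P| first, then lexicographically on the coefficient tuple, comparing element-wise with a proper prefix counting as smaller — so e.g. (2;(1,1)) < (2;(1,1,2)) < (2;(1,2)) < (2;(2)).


9 collections generate NE(X_Σ); each relation:

  P={3,4}:  v_{3} + v_{4} = 0 — sig = (2;())
  P={6,7}:  v_{6} + v_{7} = 0 — sig = (2;())
  P={3,7}:  v_{3} + v_{7} = v_{5} — sig = (2;(1))
  P={4,5}:  v_{4} + v_{5} = v_{7} — sig = (2;(1))
  P={5,6}:  v_{5} + v_{6} = v_{3} — sig = (2;(1))
  P={4,6}:  v_{4} + v_{6} = v_{1} + v_{2} — sig = (2;(1,1))
  P={1,2,5}:  v_{1} + v_{2} + v_{5} = 0 — sig = (3;())
  P={1,2,3}:  v_{1} + v_{2} + v_{3} = v_{6} — sig = (3;(1))
  P={1,2,7}:  v_{1} + v_{2} + v_{7} = v_{4} — sig = (3;(1))

Signatures (|P|; sorted positive RHS coefficients), sorted:
[(2;()), (2;()), (2;(1)), (2;(1)), (2;(1)), (2;(1,1)), (3;()), (3;(1)), (3;(1))]


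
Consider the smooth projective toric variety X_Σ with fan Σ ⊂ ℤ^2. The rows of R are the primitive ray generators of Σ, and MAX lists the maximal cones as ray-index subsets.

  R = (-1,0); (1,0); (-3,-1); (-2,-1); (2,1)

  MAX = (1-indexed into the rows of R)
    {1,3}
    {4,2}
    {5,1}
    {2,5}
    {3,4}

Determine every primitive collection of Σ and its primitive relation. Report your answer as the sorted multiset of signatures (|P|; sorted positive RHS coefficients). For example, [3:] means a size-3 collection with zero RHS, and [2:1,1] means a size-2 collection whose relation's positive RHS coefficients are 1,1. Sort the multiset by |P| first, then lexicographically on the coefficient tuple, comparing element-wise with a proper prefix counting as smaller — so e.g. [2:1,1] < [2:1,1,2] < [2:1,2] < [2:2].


The 5 primitive collections of Σ (r=5, n=2):

  P={1,2}:  v_{1} + v_{2} = 0 — sig = [2:]
  P={4,5}:  v_{4} + v_{5} = 0 — sig = [2:]
  P={1,4}:  v_{1} + v_{4} = v_{3} — sig = [2:1]
  P={2,3}:  v_{2} + v_{3} = v_{4} — sig = [2:1]
  P={3,5}:  v_{3} + v_{5} = v_{1} — sig = [2:1]

so the primitive-relation signature multiset is
{ [2:] ×2,  [2:1] ×3 }


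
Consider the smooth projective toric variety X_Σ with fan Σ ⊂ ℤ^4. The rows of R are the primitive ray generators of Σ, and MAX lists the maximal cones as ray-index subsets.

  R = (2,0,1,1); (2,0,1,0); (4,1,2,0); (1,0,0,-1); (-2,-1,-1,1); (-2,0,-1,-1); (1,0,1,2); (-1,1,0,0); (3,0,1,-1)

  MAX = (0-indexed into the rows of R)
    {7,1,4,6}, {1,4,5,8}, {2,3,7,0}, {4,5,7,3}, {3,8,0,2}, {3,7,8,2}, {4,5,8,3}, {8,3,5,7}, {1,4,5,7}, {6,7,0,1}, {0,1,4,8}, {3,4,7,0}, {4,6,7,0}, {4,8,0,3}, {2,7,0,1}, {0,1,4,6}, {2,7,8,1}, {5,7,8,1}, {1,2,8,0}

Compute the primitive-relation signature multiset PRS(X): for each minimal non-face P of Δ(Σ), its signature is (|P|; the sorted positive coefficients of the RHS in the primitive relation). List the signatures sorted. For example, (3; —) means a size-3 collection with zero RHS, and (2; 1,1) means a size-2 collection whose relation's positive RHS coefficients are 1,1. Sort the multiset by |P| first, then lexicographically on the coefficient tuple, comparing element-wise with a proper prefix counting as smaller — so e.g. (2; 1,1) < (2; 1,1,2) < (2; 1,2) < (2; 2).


|primitive collections| = 11. Relations:

  • {0,5}:  v_{0} + v_{5} = 0 ; sig = (2; —)
  • {1,3}:  v_{1} + v_{3} = v_{8} ; sig = (2; 1)
  • {2,4}:  v_{2} + v_{4} = v_{0} ; sig = (2; 1)
  • {3,6}:  v_{3} + v_{6} = v_{0} ; sig = (2; 1)
  • {2,5}:  v_{2} + v_{5} = v_{7} + v_{8} ; sig = (2; 1,1)
  • {6,8}:  v_{6} + v_{8} = v_{0} + v_{1} ; sig = (2; 1,1)
  • {5,6}:  v_{5} + v_{6} = v_{1} + v_{4} + v_{7} ; sig = (2; 1,1,1)
  • {2,6}:  v_{2} + v_{6} = 2·v_{0} + v_{1} + v_{7} ; sig = (2; 1,1,2)
  • {4,7,8}:  v_{4} + v_{7} + v_{8} = 0 ; sig = (3; —)
  • {0,7,8}:  v_{0} + v_{7} + v_{8} = v_{2} ; sig = (3; 1)
  • {0,1,4,7}:  v_{0} + v_{1} + v_{4} + v_{7} = v_{6} ; sig = (4; 1)

Hence PRS(X_Σ) =
    |P|=2: 8 collections, coeffs (), (1), (1), (1), (1,1), (1,1), (1,1,1), (1,1,2)
    |P|=3: 2 collections, coeffs (), (1)
    |P|=4: 1 collection, coeffs (1)


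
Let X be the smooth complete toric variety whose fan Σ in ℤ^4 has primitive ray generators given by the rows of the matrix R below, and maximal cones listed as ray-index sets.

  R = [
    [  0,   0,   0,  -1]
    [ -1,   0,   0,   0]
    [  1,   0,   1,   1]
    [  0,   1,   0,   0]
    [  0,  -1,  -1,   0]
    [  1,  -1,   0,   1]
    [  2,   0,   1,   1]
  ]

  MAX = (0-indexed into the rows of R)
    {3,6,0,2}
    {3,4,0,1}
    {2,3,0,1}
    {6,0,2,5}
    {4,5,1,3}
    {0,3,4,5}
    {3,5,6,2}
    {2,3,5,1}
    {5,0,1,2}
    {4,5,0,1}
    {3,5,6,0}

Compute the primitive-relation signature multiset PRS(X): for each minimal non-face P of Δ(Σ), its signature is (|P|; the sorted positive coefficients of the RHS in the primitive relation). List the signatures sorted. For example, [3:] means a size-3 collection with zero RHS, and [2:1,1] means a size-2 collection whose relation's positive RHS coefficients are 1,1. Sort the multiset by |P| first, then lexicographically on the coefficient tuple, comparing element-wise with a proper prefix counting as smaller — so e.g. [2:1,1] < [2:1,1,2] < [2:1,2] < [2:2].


5 collections generate NE(X_Σ); each relation:

  P={1,6}:  v_{1} + v_{6} = v_{2}  ⟹  sig = [2:1]
  P={2,4}:  v_{2} + v_{4} = v_{5}  ⟹  sig = [2:1]
  P={4,6}:  v_{4} + v_{6} = v_{0} + v_{3} + 2·v_{5}  ⟹  sig = [2:1,1,2]
  P={0,1,3,5}:  v_{0} + v_{1} + v_{3} + v_{5} = 0  ⟹  sig = [4:]
  P={0,2,3,5}:  v_{0} + v_{2} + v_{3} + v_{5} = v_{6}  ⟹  sig = [4:1]

so the primitive-relation signature multiset is
    |P|=2: 3 collections, coeffs (1), (1), (1,1,2)
    |P|=4: 2 collections, coeffs (), (1)


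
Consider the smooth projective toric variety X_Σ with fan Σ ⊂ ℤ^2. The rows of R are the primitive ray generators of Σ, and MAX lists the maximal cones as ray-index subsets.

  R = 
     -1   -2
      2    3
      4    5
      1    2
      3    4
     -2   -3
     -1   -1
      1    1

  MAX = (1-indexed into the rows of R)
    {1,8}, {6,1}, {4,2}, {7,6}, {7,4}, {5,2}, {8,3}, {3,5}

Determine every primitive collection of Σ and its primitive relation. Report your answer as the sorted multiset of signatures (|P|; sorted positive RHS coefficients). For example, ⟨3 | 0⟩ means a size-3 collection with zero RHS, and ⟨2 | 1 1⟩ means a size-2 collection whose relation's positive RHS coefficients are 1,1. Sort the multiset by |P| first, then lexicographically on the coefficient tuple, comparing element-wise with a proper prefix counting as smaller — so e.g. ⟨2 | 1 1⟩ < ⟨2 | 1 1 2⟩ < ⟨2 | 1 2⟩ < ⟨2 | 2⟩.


Minimal non-faces — 20 found among 8 rays, 8 max cones:

  P = {1,4}:  v_{1} + v_{4} = 0  so sig = ⟨2 | 0⟩
  P = {2,6}:  v_{2} + v_{6} = 0  so sig = ⟨2 | 0⟩
  P = {7,8}:  v_{7} + v_{8} = 0  so sig = ⟨2 | 0⟩
  P = {1,2}:  v_{1} + v_{2} = v_{8}  so sig = ⟨2 | 1⟩
  P = {1,7}:  v_{1} + v_{7} = v_{6}  so sig = ⟨2 | 1⟩
  P = {2,7}:  v_{2} + v_{7} = v_{4}  so sig = ⟨2 | 1⟩
  P = {2,8}:  v_{2} + v_{8} = v_{5}  so sig = ⟨2 | 1⟩
  P = {3,7}:  v_{3} + v_{7} = v_{5}  so sig = ⟨2 | 1⟩
  P = {4,6}:  v_{4} + v_{6} = v_{7}  so sig = ⟨2 | 1⟩
  P = {4,8}:  v_{4} + v_{8} = v_{2}  so sig = ⟨2 | 1⟩
  P = {5,6}:  v_{5} + v_{6} = v_{8}  so sig = ⟨2 | 1⟩
  P = {5,7}:  v_{5} + v_{7} = v_{2}  so sig = ⟨2 | 1⟩
  P = {5,8}:  v_{5} + v_{8} = v_{3}  so sig = ⟨2 | 1⟩
  P = {6,8}:  v_{6} + v_{8} = v_{1}  so sig = ⟨2 | 1⟩
  P = {3,4}:  v_{3} + v_{4} = v_{2} + v_{5}  so sig = ⟨2 | 1 1⟩
  P = {1,5}:  v_{1} + v_{5} = 2·v_{8}  so sig = ⟨2 | 2⟩
  P = {2,3}:  v_{2} + v_{3} = 2·v_{5}  so sig = ⟨2 | 2⟩
  P = {3,6}:  v_{3} + v_{6} = 2·v_{8}  so sig = ⟨2 | 2⟩
  P = {4,5}:  v_{4} + v_{5} = 2·v_{2}  so sig = ⟨2 | 2⟩
  P = {1,3}:  v_{1} + v_{3} = 3·v_{8}  so sig = ⟨2 | 3⟩

Hence PRS(X_Σ) =
{ ⟨2 | 0⟩ ×3,  ⟨2 | 1⟩ ×11,  ⟨2 | 1 1⟩,  ⟨2 | 2⟩ ×4,  ⟨2 | 3⟩ }


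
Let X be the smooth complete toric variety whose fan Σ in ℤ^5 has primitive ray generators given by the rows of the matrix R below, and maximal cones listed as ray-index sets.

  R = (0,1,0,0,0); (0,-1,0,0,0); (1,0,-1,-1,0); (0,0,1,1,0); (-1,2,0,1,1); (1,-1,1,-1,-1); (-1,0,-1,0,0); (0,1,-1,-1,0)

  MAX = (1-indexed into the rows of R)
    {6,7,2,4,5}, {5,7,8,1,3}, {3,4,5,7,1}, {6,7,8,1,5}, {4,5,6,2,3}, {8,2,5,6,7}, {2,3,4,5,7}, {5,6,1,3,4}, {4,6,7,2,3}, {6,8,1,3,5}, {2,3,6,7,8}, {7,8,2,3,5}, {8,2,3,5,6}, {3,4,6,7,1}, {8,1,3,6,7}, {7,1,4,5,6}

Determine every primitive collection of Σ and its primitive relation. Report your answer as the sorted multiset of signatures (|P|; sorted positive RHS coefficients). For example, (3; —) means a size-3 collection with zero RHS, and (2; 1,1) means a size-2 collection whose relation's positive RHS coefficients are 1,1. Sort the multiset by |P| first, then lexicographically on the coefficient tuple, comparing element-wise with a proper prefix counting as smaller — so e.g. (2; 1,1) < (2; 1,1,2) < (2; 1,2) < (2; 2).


|primitive collections| = 3. Relations:

  {1,2}:  v_{1} + v_{2} = 0  →  sig = (2; —)
  {4,8}:  v_{4} + v_{8} = v_{1}  →  sig = (2; 1)
  {3,5,6,7}:  v_{3} + v_{5} + v_{6} + v_{7} = v_{8}  →  sig = (4; 1)

Sorted signature multiset PRS(X):
{ (2; —),  (2; 1),  (4; 1) }


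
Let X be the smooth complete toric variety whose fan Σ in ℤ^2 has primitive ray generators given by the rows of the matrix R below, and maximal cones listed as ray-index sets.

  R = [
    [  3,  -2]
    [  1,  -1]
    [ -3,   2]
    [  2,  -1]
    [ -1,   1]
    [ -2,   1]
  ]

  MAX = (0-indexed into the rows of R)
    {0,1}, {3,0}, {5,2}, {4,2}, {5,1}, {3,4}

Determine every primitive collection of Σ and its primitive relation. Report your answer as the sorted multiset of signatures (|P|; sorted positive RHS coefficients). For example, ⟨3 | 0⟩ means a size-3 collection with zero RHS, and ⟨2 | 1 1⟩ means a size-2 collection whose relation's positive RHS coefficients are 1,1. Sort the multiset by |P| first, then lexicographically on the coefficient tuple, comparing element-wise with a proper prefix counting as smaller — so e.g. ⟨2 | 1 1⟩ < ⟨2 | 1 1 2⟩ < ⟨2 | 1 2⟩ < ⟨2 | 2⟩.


Σ has 9 primitive collections:

  P={0,2}:  v_{0} + v_{2} = 0 ; sig = ⟨2 | 0⟩
  P={1,4}:  v_{1} + v_{4} = 0 ; sig = ⟨2 | 0⟩
  P={3,5}:  v_{3} + v_{5} = 0 ; sig = ⟨2 | 0⟩
  P={0,4}:  v_{0} + v_{4} = v_{3} ; sig = ⟨2 | 1⟩
  P={0,5}:  v_{0} + v_{5} = v_{1} ; sig = ⟨2 | 1⟩
  P={1,2}:  v_{1} + v_{2} = v_{5} ; sig = ⟨2 | 1⟩
  P={1,3}:  v_{1} + v_{3} = v_{0} ; sig = ⟨2 | 1⟩
  P={2,3}:  v_{2} + v_{3} = v_{4} ; sig = ⟨2 | 1⟩
  P={4,5}:  v_{4} + v_{5} = v_{2} ; sig = ⟨2 | 1⟩

Hence PRS(X_Σ) =
{ ⟨2 | 0⟩ ×3,  ⟨2 | 1⟩ ×6 }


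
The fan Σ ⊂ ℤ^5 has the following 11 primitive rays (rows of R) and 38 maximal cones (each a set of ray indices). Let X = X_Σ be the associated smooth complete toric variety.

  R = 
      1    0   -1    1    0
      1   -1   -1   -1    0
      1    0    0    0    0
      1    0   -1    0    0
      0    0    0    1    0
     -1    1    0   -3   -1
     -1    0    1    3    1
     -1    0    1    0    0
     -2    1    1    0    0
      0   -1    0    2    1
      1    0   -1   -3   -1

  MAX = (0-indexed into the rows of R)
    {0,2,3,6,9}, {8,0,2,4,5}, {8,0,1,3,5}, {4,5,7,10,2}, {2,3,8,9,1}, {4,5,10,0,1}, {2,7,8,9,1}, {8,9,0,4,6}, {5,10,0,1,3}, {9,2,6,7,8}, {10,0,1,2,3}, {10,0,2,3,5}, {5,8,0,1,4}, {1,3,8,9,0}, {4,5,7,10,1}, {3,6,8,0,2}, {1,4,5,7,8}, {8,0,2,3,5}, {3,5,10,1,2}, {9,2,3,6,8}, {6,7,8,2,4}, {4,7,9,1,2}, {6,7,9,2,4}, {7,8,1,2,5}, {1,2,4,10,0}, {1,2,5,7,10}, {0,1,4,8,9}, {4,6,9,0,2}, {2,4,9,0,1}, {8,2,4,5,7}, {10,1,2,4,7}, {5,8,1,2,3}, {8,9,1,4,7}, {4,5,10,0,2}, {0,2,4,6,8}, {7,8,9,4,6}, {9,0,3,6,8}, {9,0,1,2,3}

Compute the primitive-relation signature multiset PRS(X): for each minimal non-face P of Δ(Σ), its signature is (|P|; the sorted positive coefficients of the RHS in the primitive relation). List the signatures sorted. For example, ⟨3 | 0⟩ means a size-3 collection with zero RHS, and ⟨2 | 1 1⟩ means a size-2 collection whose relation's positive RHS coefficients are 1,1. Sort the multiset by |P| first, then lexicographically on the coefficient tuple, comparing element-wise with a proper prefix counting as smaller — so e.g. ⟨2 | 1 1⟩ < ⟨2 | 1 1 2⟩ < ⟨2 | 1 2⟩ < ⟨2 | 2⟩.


15 minimal non-faces of Δ(Σ) (on 11 rays):

  {3,7}:  v_{3} + v_{7} = 0  →  sig = ⟨2 | 0⟩
  {6,10}:  v_{6} + v_{10} = 0  →  sig = ⟨2 | 0⟩
  {0,7}:  v_{0} + v_{7} = v_{4}  →  sig = ⟨2 | 1⟩
  {1,6}:  v_{1} + v_{6} = v_{9}  →  sig = ⟨2 | 1⟩
  {3,4}:  v_{3} + v_{4} = v_{0}  →  sig = ⟨2 | 1⟩
  {5,6}:  v_{5} + v_{6} = v_{8}  →  sig = ⟨2 | 1⟩
  {8,10}:  v_{8} + v_{10} = v_{5}  →  sig = ⟨2 | 1⟩
  {9,10}:  v_{9} + v_{10} = v_{1}  →  sig = ⟨2 | 1⟩
  {5,9}:  v_{5} + v_{9} = v_{1} + v_{8}  →  sig = ⟨2 | 1 1⟩
  {1,2,4,8}:  v_{1} + v_{2} + v_{4} + v_{8} = 0  →  sig = ⟨4 | 0⟩
  {0,1,2,8}:  v_{0} + v_{1} + v_{2} + v_{8} = v_{3}  →  sig = ⟨4 | 1⟩
  {1,2,4,5}:  v_{1} + v_{2} + v_{4} + v_{5} = v_{10}  →  sig = ⟨4 | 1⟩
  {2,4,8,9}:  v_{2} + v_{4} + v_{8} + v_{9} = v_{6}  →  sig = ⟨4 | 1⟩
  {0,1,2,5}:  v_{0} + v_{1} + v_{2} + v_{5} = v_{3} + v_{10}  →  sig = ⟨4 | 1 1⟩
  {0,2,8,9}:  v_{0} + v_{2} + v_{8} + v_{9} = v_{3} + v_{6}  →  sig = ⟨4 | 1 1⟩

Signatures (|P|; sorted positive RHS coefficients), sorted:
[⟨2 | 0⟩, ⟨2 | 0⟩, ⟨2 | 1⟩, ⟨2 | 1⟩, ⟨2 | 1⟩, ⟨2 | 1⟩, ⟨2 | 1⟩, ⟨2 | 1⟩, ⟨2 | 1 1⟩, ⟨4 | 0⟩, ⟨4 | 1⟩, ⟨4 | 1⟩, ⟨4 | 1⟩, ⟨4 | 1 1⟩, ⟨4 | 1 1⟩]
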